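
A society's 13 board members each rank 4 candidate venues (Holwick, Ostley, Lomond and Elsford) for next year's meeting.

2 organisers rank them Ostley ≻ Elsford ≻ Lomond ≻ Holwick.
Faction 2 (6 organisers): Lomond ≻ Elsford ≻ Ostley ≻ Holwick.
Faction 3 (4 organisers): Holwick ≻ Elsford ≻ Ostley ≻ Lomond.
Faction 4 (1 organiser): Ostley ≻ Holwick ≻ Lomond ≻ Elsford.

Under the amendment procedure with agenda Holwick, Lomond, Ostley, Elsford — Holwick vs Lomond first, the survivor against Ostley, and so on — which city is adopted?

Round 1: Holwick vs Lomond — 5–8, Lomond advances.
Round 2: Lomond vs Ostley — 6–7, Ostley advances.
Round 3: Ostley vs Elsford — 3–10, Elsford advances.
Elsford survives the agenda.

Elsford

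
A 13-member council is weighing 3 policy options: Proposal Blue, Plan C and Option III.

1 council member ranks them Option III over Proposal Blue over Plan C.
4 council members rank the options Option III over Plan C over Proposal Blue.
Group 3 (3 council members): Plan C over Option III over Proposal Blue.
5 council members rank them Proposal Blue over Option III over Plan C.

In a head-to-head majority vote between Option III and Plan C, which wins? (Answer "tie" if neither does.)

Ballots ranking Option III above Plan C: 1 + 4 + 5 = 10.
Ballots ranking Plan C above Option III: 13 − 10 = 3.
Option III wins the head-to-head 10–3.

Option III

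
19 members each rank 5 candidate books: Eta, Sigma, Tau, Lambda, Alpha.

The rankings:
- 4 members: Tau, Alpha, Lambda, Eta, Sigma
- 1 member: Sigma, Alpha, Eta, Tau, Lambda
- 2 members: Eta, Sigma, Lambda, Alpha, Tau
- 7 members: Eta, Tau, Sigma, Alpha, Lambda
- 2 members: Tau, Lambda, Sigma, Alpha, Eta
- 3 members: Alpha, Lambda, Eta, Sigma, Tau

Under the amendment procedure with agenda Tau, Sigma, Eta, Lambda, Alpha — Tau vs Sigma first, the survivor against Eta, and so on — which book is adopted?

Alpha

Round 1: Tau vs Sigma — 13–6, Tau advances.
Round 2: Tau vs Eta — 6–13, Eta advances.
Round 3: Eta vs Lambda — 10–9, Eta advances.
Round 4: Eta vs Alpha — 9–10, Alpha advances.
The agenda winner is Alpha.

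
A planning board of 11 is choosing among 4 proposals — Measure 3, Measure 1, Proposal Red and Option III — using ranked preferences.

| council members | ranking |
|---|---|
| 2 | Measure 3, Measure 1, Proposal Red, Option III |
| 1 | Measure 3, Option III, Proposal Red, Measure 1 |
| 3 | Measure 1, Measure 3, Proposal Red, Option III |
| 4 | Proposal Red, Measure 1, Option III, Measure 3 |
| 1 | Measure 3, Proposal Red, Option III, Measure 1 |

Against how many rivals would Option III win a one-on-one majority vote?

Option III against each rival (11 council members):
Option III vs Measure 3: 4 to 7, Measure 3.
Option III vs Measure 1: 2 to 9, Measure 1.
Option III vs Proposal Red: Option III is ranked higher on 1 ballot, Proposal Red on 10. Proposal Red wins 10–1.
Option III beats no one; loses to Measure 3, Measure 1, Proposal Red — 0 pairwise wins.

0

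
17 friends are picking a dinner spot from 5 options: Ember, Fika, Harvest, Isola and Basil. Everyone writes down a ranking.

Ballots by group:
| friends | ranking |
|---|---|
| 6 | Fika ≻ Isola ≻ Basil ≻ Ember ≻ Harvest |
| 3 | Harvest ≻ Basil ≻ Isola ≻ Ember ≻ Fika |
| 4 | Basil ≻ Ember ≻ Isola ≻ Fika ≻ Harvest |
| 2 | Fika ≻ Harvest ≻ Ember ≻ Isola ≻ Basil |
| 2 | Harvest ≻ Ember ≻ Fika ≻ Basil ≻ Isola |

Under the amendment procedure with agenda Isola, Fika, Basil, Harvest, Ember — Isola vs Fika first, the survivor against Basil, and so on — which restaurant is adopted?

Ember

Round 1: Isola vs Fika — 7–10, Fika advances.
Round 2: Fika vs Basil — 10–7, Fika advances.
Round 3: Fika vs Harvest — 12–5, Fika advances.
Round 4: Fika vs Ember — 8–9, Ember advances.
Ember survives the agenda.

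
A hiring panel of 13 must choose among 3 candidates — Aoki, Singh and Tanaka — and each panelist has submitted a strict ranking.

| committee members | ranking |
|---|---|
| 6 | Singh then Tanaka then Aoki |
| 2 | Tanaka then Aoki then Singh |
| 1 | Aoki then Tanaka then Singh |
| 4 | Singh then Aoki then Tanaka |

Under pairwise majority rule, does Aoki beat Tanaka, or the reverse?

Tanaka

Ballots ranking Aoki above Tanaka: 1 + 4 = 5.
Ballots ranking Tanaka above Aoki: 13 − 5 = 8.
Tanaka wins the head-to-head 8–5.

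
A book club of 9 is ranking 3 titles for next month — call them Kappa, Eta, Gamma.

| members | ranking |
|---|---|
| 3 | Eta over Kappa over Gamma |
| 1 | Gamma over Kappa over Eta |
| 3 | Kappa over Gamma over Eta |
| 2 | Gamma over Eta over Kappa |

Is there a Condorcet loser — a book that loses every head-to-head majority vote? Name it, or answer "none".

none

Pairwise majorities:
Kappa vs Eta: Kappa is ranked higher on 1+3 = 4 ballots, Eta on 5. Eta wins 5–4.
Kappa vs Gamma: Kappa, 6–3.
Eta vs Gamma: 3 to 6, Gamma.
No book is winless: Kappa beats Gamma; Eta beats Kappa; Gamma beats Eta. There is no Condorcet loser.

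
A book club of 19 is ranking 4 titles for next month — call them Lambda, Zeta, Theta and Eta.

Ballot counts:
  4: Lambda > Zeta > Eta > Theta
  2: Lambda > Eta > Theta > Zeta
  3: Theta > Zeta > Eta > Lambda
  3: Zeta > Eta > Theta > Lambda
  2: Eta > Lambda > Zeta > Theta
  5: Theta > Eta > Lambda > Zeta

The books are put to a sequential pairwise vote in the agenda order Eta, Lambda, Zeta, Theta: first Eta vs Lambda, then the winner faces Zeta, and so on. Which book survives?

Round 1: Eta vs Lambda — 13–6, Eta advances.
Round 2: Eta vs Zeta — 9–10, Zeta advances.
Round 3: Zeta vs Theta — 9–10, Theta advances.
Theta survives the agenda.

Theta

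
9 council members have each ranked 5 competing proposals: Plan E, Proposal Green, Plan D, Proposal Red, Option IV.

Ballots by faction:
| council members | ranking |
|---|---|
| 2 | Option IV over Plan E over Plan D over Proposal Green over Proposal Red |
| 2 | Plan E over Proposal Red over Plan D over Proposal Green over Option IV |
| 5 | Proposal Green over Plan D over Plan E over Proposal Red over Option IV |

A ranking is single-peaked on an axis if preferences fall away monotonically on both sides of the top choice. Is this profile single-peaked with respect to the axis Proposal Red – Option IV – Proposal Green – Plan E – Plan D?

Axis positions: Proposal Red=1, Option IV=2, Proposal Green=3, Plan E=4, Plan D=5.
Faction 1: ranking walks positions 2-4-5-3-1; Plan E is ranked above Proposal Green even though Proposal Green lies between Plan E and the peak Option IV on the axis — preferences dip and rise again. Not single-peaked.
Faction 2: ranking walks positions 4-1-5-3-2; Proposal Red is ranked above Proposal Green even though Proposal Green lies between Proposal Red and the peak Plan E on the axis — preferences dip and rise again. Not single-peaked.
Faction 3: ranking walks positions 3-5-4-1-2; Plan D is ranked above Plan E even though Plan E lies between Plan D and the peak Proposal Green on the axis — preferences dip and rise again. Not single-peaked.
Faction 1 violates single-peakedness, so the profile is not single-peaked on this axis.

no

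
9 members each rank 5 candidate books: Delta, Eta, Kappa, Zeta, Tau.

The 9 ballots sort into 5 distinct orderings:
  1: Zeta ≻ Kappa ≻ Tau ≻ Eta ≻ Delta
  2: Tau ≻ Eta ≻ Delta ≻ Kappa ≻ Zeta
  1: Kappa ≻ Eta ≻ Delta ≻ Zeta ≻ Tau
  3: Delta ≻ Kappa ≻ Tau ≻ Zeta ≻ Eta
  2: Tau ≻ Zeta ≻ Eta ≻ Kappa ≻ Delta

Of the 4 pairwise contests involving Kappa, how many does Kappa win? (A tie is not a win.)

Kappa against each rival (9 members):
Kappa vs Delta: 1+1+2 = 4 for Kappa, 5 for Delta — Delta by 5–4.
Kappa vs Eta: 5 to 4, Kappa.
Kappa–Zeta: Kappa 6–3.
Kappa vs Tau: 1+1+3 = 5 for Kappa, 4 for Tau — Kappa by 5–4.
Kappa beats Eta, Zeta, Tau; loses to Delta — 3 pairwise wins.

3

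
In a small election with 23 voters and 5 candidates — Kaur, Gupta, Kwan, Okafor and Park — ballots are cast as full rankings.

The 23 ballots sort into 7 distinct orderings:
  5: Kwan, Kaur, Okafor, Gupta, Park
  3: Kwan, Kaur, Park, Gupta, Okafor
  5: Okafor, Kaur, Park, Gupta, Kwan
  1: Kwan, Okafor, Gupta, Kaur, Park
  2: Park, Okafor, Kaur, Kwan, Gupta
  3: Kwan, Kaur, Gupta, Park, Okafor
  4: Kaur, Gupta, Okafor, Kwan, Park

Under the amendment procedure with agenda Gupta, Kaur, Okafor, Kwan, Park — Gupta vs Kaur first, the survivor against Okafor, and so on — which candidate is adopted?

Kwan

Round 1: Gupta vs Kaur — 1–22, Kaur advances.
Round 2: Kaur vs Okafor — 15–8, Kaur advances.
Round 3: Kaur vs Kwan — 11–12, Kwan advances.
Round 4: Kwan vs Park — 16–7, Kwan advances.
The agenda winner is Kwan.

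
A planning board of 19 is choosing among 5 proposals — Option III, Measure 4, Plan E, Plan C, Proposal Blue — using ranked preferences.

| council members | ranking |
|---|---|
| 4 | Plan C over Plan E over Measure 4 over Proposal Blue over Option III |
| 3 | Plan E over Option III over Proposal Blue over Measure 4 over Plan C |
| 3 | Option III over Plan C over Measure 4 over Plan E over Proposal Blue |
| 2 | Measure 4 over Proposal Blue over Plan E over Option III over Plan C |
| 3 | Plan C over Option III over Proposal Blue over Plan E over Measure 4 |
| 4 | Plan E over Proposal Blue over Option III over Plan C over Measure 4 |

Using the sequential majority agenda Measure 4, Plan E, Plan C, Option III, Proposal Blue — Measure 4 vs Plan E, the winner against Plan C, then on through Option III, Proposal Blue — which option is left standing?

Proposal Blue

Round 1: Measure 4 vs Plan E — 5–14, Plan E advances.
Round 2: Plan E vs Plan C — 9–10, Plan C advances.
Round 3: Plan C vs Option III — 7–12, Option III advances.
Round 4: Option III vs Proposal Blue — 9–10, Proposal Blue advances.
The agenda winner is Proposal Blue.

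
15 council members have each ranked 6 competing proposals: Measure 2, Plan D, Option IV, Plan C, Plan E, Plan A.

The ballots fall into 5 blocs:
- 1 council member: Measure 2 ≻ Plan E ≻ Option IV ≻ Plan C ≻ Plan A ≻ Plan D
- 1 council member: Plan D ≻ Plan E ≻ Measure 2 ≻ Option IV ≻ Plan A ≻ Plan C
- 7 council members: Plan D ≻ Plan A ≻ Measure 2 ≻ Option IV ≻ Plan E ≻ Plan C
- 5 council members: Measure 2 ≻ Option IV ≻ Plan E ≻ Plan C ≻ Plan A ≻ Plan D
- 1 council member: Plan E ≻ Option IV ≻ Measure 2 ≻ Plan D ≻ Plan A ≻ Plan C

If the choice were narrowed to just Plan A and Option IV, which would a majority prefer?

Ballots ranking Plan A above Option IV: 7.
Ballots ranking Option IV above Plan A: 15 − 7 = 8.
Option IV wins the head-to-head 8–7.

Option IV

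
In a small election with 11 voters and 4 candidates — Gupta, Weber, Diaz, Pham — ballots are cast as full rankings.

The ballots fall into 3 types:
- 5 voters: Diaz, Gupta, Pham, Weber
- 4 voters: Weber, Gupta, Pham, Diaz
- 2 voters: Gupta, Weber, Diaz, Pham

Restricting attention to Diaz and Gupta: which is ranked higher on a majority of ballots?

Gupta

Ballots ranking Diaz above Gupta: 5.
Ballots ranking Gupta above Diaz: 11 − 5 = 6.
Gupta wins the head-to-head 6–5.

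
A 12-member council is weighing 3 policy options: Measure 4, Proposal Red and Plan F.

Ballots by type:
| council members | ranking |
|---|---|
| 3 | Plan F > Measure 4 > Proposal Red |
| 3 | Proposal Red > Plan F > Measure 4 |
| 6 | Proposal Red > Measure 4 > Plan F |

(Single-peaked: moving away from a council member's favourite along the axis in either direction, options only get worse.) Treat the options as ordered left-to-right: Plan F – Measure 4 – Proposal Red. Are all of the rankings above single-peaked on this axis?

no

Axis positions: Plan F=1, Measure 4=2, Proposal Red=3.
Type 1 (peak Plan F at position 1): ranking walks positions 1-2-3, expanding outward from the peak — single-peaked.
Type 2: ranking walks positions 3-1-2; Plan F is ranked above Measure 4 even though Measure 4 lies between Plan F and the peak Proposal Red on the axis — preferences dip and rise again. Not single-peaked.
Type 3 (peak Proposal Red at position 3): ranking walks positions 3-2-1, expanding outward from the peak — single-peaked.
Type 2 violates single-peakedness, so the profile is not single-peaked on this axis.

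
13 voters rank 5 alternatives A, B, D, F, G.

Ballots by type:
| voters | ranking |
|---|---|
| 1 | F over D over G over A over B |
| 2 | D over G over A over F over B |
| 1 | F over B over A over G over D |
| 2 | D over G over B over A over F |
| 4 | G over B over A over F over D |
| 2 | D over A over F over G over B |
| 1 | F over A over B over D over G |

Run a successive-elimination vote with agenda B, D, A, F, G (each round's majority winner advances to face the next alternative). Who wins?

Round 1: B vs D — 6–7, D advances.
Round 2: D vs A — 7–6, D advances.
Round 3: D vs F — 6–7, F advances.
Round 4: F vs G — 5–8, G advances.
The agenda winner is G.

G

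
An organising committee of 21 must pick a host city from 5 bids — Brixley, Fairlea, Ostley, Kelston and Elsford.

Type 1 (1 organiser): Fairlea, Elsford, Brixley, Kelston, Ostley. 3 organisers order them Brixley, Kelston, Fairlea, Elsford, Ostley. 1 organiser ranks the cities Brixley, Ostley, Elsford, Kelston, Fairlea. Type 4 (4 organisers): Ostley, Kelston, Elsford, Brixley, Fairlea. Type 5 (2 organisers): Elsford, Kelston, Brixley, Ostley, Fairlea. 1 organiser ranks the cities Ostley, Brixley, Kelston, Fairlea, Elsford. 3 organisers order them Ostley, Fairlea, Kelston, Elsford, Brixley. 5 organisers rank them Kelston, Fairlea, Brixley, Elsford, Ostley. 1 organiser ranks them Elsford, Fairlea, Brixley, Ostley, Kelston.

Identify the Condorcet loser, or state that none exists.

none

Pairwise majorities:
Brixley vs Fairlea: Brixley wins 11–10.
Brixley vs Ostley: 1+3+1+2+5+1 = 13 for Brixley, 8 for Ostley — Brixley by 13–8.
Brixley–Kelston: Kelston 14–7.
Brixley vs Elsford: Elsford, 11–10.
Fairlea vs Ostley: Ostley wins 11–10.
Fairlea vs Kelston: Fairlea preferred on 1+3+1 = 5 ballots; Kelston wins 16–5.
Fairlea vs Elsford: 1+3+1+3+5 = 13 for Fairlea, 8 for Elsford — Fairlea by 13–8.
Ostley–Kelston: Kelston 11–10.
Ostley vs Elsford: Ostley preferred on 1+4+1+3 = 9 ballots; Elsford wins 12–9.
Kelston vs Elsford: Kelston preferred on 3+4+1+3+5 = 16 ballots; Kelston wins 16–5.
Each city has at least one pairwise win (Brixley beats Fairlea; Fairlea beats Elsford; Ostley beats Fairlea; Kelston beats Brixley; Elsford beats Brixley) — no Condorcet loser.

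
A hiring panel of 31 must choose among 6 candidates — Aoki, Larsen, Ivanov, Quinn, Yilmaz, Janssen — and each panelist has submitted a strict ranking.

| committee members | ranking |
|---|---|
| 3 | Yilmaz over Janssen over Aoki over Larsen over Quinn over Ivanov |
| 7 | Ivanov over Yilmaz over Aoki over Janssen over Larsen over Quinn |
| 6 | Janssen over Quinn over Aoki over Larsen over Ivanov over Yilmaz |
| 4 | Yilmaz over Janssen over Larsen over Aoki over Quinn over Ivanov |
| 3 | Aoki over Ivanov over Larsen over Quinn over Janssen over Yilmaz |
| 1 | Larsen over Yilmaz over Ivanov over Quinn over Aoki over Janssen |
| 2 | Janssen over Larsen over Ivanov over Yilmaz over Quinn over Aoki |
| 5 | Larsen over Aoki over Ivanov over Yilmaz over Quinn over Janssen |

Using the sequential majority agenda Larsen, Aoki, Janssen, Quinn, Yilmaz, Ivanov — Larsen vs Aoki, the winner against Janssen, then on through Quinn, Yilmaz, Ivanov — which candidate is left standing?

Round 1: Larsen vs Aoki — 12–19, Aoki advances.
Round 2: Aoki vs Janssen — 16–15, Aoki advances.
Round 3: Aoki vs Quinn — 22–9, Aoki advances.
Round 4: Aoki vs Yilmaz — 14–17, Yilmaz advances.
Round 5: Yilmaz vs Ivanov — 8–23, Ivanov advances.
Ivanov survives the agenda.

Ivanov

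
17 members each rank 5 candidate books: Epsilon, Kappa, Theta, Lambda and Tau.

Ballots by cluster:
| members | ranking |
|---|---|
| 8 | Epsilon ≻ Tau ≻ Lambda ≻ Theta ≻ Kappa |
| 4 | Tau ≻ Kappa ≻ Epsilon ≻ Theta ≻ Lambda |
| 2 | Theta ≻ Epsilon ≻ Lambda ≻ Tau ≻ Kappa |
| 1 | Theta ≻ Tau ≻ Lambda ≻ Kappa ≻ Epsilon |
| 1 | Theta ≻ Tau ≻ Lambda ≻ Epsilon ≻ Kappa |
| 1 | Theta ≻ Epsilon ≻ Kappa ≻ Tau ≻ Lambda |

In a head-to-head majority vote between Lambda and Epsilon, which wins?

Epsilon

Ballots ranking Lambda above Epsilon: 1 + 1 = 2.
Ballots ranking Epsilon above Lambda: 17 − 2 = 15.
Epsilon wins the head-to-head 15–2.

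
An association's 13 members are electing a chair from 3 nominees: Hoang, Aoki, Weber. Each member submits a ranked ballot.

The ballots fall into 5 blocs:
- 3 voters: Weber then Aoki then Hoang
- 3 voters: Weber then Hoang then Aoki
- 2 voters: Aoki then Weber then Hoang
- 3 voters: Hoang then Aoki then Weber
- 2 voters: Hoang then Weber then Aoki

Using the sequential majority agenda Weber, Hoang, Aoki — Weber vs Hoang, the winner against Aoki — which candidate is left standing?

Weber

Round 1: Weber vs Hoang — 8–5, Weber advances.
Round 2: Weber vs Aoki — 8–5, Weber advances.
Weber survives the agenda.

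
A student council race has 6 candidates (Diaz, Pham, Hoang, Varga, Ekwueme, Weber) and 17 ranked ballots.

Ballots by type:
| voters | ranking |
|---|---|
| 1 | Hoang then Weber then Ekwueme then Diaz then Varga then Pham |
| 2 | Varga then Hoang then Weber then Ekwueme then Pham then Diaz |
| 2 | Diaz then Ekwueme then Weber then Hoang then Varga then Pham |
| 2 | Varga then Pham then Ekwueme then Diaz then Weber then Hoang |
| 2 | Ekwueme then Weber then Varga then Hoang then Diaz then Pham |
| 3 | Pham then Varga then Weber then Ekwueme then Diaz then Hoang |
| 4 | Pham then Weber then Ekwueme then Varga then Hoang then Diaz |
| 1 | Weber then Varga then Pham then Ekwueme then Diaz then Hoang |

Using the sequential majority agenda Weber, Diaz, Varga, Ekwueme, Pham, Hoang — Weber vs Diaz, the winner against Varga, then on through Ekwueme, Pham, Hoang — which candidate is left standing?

Round 1: Weber vs Diaz — 13–4, Weber advances.
Round 2: Weber vs Varga — 10–7, Weber advances.
Round 3: Weber vs Ekwueme — 11–6, Weber advances.
Round 4: Weber vs Pham — 8–9, Pham advances.
Round 5: Pham vs Hoang — 10–7, Pham advances.
Pham survives the agenda.

Pham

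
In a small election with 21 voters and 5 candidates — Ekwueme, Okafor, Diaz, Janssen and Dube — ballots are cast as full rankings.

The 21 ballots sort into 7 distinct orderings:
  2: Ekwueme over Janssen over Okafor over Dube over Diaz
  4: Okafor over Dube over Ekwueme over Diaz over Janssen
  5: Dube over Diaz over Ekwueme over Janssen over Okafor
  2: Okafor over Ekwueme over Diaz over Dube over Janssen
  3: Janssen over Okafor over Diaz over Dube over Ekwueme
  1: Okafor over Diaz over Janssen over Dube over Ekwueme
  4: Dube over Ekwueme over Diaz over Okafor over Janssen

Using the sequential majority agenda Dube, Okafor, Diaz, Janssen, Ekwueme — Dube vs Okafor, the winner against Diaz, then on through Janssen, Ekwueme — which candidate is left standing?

Ekwueme

Round 1: Dube vs Okafor — 9–12, Okafor advances.
Round 2: Okafor vs Diaz — 12–9, Okafor advances.
Round 3: Okafor vs Janssen — 11–10, Okafor advances.
Round 4: Okafor vs Ekwueme — 10–11, Ekwueme advances.
The agenda winner is Ekwueme.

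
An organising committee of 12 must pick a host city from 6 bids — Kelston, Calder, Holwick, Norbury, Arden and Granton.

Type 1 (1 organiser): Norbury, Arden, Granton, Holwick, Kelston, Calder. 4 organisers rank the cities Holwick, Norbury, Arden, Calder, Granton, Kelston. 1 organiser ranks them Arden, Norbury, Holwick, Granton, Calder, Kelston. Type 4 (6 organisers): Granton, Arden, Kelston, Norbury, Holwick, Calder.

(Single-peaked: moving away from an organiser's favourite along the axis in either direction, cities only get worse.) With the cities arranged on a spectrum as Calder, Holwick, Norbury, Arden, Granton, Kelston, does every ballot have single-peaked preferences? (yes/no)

Axis positions: Calder=1, Holwick=2, Norbury=3, Arden=4, Granton=5, Kelston=6.
Type 1 (peak Norbury at position 3): ranking walks positions 3-4-5-2-6-1, expanding outward from the peak — single-peaked.
Type 2 (peak Holwick at position 2): ranking walks positions 2-3-4-1-5-6, expanding outward from the peak — single-peaked.
Type 3 (peak Arden at position 4): ranking walks positions 4-3-2-5-1-6, expanding outward from the peak — single-peaked.
Type 4 (peak Granton at position 5): ranking walks positions 5-4-6-3-2-1, expanding outward from the peak — single-peaked.
Every ranking is single-peaked on this axis.

yes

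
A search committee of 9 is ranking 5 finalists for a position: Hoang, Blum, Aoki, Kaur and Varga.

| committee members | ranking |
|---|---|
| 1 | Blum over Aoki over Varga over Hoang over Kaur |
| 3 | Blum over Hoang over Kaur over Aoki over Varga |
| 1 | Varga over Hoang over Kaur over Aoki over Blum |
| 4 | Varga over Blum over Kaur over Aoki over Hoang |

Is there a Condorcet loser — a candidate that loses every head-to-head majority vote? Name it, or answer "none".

Pairwise majorities:
Hoang vs Blum: Hoang is ranked higher on 1 ballot, Blum on 8. Blum wins 8–1.
Hoang vs Aoki: Aoki, 5–4.
Hoang vs Kaur: 1+3+1 = 5 for Hoang, 4 for Kaur — Hoang by 5–4.
Hoang vs Varga: 3 for Hoang, 6 for Varga — Varga by 6–3.
Blum vs Aoki: Blum, 8–1.
Blum vs Kaur: Blum preferred on 1+3+4 = 8 ballots; Blum wins 8–1.
Blum–Varga: Varga 5–4.
Aoki vs Kaur: 1 to 8, Kaur.
Aoki vs Varga: Aoki preferred on 1+3 = 4 ballots; Varga wins 5–4.
Kaur vs Varga: Kaur is ranked higher on 3 ballots, Varga on 6. Varga wins 6–3.
Each candidate has at least one pairwise win (Hoang beats Kaur; Blum beats Hoang; Aoki beats Hoang; Kaur beats Aoki; Varga beats Hoang) — no Condorcet loser.

none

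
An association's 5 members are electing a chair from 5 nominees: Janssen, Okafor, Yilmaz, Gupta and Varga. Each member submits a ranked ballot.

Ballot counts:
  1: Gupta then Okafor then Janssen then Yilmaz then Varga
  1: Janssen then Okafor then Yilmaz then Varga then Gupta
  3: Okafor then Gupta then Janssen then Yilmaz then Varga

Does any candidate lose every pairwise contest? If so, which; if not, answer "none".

Pairwise majorities:
Janssen vs Okafor: Okafor wins 4–1.
Janssen vs Yilmaz: Janssen wins 5–0.
Janssen–Gupta: Gupta 4–1.
Janssen vs Varga: Janssen wins 5–0.
Okafor vs Yilmaz: 1+1+3 = 5 for Okafor, 0 for Yilmaz — Okafor by 5–0.
Okafor vs Gupta: Okafor wins 4–1.
Okafor vs Varga: Okafor is ranked higher on 1+1+3 = 5 ballots, Varga on 0. Okafor wins 5–0.
Yilmaz vs Gupta: Gupta wins 4–1.
Yilmaz vs Varga: Yilmaz, 5–0.
Gupta vs Varga: Gupta, 4–1.
Varga loses to every other candidate — it is the Condorcet loser.

Varga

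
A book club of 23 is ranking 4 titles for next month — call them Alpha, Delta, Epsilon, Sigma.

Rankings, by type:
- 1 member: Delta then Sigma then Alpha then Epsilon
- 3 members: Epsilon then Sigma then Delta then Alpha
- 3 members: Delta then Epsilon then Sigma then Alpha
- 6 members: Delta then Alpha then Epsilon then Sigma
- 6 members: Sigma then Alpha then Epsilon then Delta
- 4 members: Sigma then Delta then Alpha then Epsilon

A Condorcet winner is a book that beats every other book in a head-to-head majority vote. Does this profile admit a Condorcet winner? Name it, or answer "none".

Pairwise majorities:
Alpha vs Delta: Alpha preferred on 6 ballots; Delta wins 17–6.
Alpha vs Epsilon: Alpha, 17–6.
Alpha vs Sigma: Alpha preferred on 6 ballots; Sigma wins 17–6.
Delta vs Epsilon: 1+3+6+4 = 14 for Delta, 9 for Epsilon — Delta by 14–9.
Delta vs Sigma: Sigma, 13–10.
Epsilon vs Sigma: Epsilon wins 12–11.
Each book drops at least one matchup (Alpha loses to Delta; Delta loses to Sigma; Epsilon loses to Alpha; Sigma loses to Epsilon); the cycle Alpha → Epsilon → Sigma → Alpha rules out a Condorcet winner.

none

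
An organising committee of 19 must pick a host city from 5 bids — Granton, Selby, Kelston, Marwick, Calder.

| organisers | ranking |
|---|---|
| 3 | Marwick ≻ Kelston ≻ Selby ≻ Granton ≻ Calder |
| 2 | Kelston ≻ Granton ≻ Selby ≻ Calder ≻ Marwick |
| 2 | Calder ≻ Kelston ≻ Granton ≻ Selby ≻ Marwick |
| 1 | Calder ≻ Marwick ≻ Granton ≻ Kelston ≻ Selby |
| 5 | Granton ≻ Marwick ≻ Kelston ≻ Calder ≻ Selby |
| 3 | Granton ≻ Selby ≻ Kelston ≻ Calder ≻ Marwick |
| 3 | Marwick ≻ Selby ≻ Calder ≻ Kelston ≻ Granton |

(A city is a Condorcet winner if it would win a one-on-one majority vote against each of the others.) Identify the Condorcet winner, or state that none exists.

none

Head-to-head results (19 organisers):
Granton vs Selby: Granton, 13–6.
Granton vs Kelston: Kelston, 10–9.
Granton–Marwick: Granton 12–7.
Granton vs Calder: Granton, 13–6.
Selby vs Kelston: Kelston, 13–6.
Selby vs Marwick: Selby preferred on 2+2+3 = 7 ballots; Marwick wins 12–7.
Selby–Calder: Selby 11–8.
Kelston vs Marwick: 2+2+3 = 7 for Kelston, 12 for Marwick — Marwick by 12–7.
Kelston vs Calder: Kelston, 13–6.
Marwick vs Calder: Marwick, 11–8.
Every city loses at least once (Granton loses to Kelston; Selby loses to Granton; Kelston loses to Marwick; Marwick loses to Granton; Calder loses to Granton). The majority relation contains the cycle Granton > Marwick > Kelston > Granton, so there is no Condorcet winner.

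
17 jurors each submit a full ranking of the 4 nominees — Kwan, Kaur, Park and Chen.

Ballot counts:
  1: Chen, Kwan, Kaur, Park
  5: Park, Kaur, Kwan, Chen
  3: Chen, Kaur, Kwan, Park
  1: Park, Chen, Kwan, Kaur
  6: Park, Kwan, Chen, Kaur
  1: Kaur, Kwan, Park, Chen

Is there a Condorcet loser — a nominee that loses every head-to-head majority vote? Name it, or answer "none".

none

Pairwise majorities:
Kwan vs Kaur: 8 to 9, Kaur.
Kwan vs Park: 1+3+1 = 5 for Kwan, 12 for Park — Park by 12–5.
Kwan–Chen: Kwan 12–5.
Kaur vs Park: 1+3+1 = 5 for Kaur, 12 for Park — Park by 12–5.
Kaur vs Chen: Chen wins 11–6.
Park vs Chen: 5+1+6+1 = 13 for Park, 4 for Chen — Park by 13–4.
No nominee is winless: Kwan beats Chen; Kaur beats Kwan; Park beats Kwan; Chen beats Kaur. There is no Condorcet loser.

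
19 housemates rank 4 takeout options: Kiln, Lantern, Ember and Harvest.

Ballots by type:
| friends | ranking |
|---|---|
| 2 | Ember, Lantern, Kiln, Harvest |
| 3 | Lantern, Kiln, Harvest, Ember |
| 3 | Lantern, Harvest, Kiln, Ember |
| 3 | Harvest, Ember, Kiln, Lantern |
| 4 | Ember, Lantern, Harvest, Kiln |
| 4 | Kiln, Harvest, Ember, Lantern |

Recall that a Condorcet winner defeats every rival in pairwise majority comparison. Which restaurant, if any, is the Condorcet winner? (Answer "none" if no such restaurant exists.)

Pairwise majorities:
Kiln–Lantern: Lantern 12–7.
Kiln–Ember: Kiln 10–9.
Kiln vs Harvest: Harvest wins 10–9.
Lantern–Ember: Ember 13–6.
Lantern–Harvest: Lantern 12–7.
Ember vs Harvest: Harvest, 13–6.
No restaurant is unbeaten: Kiln loses to Lantern; Lantern loses to Ember; Ember loses to Kiln; Harvest loses to Lantern. In particular Kiln > Ember > Lantern > Kiln is a majority cycle — no Condorcet winner exists.

none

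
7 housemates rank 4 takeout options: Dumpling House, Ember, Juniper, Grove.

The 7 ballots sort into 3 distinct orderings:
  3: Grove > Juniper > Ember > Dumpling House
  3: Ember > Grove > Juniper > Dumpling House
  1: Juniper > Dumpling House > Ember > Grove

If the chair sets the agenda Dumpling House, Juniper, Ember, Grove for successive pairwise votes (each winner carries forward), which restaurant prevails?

Grove

Round 1: Dumpling House vs Juniper — 0–7, Juniper advances.
Round 2: Juniper vs Ember — 4–3, Juniper advances.
Round 3: Juniper vs Grove — 1–6, Grove advances.
The agenda winner is Grove.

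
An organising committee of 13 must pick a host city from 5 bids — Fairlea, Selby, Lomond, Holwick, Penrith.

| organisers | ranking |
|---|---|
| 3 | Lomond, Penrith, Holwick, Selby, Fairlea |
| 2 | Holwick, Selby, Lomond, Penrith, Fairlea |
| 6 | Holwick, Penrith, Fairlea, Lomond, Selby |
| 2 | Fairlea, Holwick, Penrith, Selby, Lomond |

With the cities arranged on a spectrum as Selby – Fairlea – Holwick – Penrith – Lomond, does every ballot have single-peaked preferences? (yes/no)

Axis positions: Selby=1, Fairlea=2, Holwick=3, Penrith=4, Lomond=5.
Type 1: ranking walks positions 5-4-3-1-2; Selby is ranked above Fairlea even though Fairlea lies between Selby and the peak Lomond on the axis — preferences dip and rise again. Not single-peaked.
Type 2: ranking walks positions 3-1-5-4-2; Selby is ranked above Fairlea even though Fairlea lies between Selby and the peak Holwick on the axis — preferences dip and rise again. Not single-peaked.
Type 3 (peak Holwick at position 3): ranking walks positions 3-4-2-5-1, expanding outward from the peak — single-peaked.
Type 4 (peak Fairlea at position 2): ranking walks positions 2-3-4-1-5, expanding outward from the peak — single-peaked.
Type 1 violates single-peakedness, so the profile is not single-peaked on this axis.

no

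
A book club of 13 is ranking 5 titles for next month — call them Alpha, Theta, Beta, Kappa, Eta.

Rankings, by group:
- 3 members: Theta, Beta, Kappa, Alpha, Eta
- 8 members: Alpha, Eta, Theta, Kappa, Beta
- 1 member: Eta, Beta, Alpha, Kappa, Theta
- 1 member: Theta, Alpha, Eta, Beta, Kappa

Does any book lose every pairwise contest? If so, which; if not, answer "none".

Head-to-head results (13 members):
Alpha–Theta: Alpha 9–4.
Alpha vs Beta: Alpha, 9–4.
Alpha vs Kappa: Alpha preferred on 8+1+1 = 10 ballots; Alpha wins 10–3.
Alpha vs Eta: 12 to 1, Alpha.
Theta vs Beta: Theta, 12–1.
Theta vs Kappa: Theta wins 12–1.
Theta–Eta: Eta 9–4.
Beta vs Kappa: Beta preferred on 3+1+1 = 5 ballots; Kappa wins 8–5.
Beta vs Eta: Eta wins 10–3.
Kappa vs Eta: 3 for Kappa, 10 for Eta — Eta by 10–3.
Beta loses to every other book — it is the Condorcet loser.

Beta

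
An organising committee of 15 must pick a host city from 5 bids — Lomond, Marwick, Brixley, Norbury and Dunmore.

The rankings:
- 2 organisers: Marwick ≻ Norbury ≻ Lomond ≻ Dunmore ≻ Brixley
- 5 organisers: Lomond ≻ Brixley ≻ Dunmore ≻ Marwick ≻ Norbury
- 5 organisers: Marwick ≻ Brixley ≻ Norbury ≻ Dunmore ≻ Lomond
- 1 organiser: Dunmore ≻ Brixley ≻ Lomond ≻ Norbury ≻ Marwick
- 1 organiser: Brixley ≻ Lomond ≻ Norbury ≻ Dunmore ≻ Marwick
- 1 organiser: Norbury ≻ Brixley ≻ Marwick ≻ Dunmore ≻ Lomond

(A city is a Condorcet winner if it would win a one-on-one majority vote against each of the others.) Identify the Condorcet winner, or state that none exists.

Check each pair by majority over 15 ballots:
Lomond vs Marwick: 5+1+1 = 7 for Lomond, 8 for Marwick — Marwick by 8–7.
Lomond vs Brixley: 2+5 = 7 for Lomond, 8 for Brixley — Brixley by 8–7.
Lomond vs Norbury: 5+1+1 = 7 for Lomond, 8 for Norbury — Norbury by 8–7.
Lomond vs Dunmore: 8 to 7, Lomond.
Marwick vs Brixley: 2+5 = 7 for Marwick, 8 for Brixley — Brixley by 8–7.
Marwick vs Norbury: Marwick is ranked higher on 2+5+5 = 12 ballots, Norbury on 3. Marwick wins 12–3.
Marwick vs Dunmore: Marwick preferred on 2+5+1 = 8 ballots; Marwick wins 8–7.
Brixley vs Norbury: Brixley is ranked higher on 5+5+1+1 = 12 ballots, Norbury on 3. Brixley wins 12–3.
Brixley vs Dunmore: 5+5+1+1 = 12 for Brixley, 3 for Dunmore — Brixley by 12–3.
Norbury vs Dunmore: 2+5+1+1 = 9 for Norbury, 6 for Dunmore — Norbury by 9–6.
Brixley beats each of Lomond, Marwick, Norbury, Dunmore — Brixley is the Condorcet winner.

Brixley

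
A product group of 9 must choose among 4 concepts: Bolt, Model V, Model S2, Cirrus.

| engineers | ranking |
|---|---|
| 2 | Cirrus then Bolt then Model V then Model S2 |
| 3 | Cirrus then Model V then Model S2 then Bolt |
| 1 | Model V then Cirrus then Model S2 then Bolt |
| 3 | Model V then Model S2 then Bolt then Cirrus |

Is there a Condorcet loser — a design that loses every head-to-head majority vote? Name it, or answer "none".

Pairwise majorities:
Bolt–Model V: Model V 7–2.
Bolt–Model S2: Model S2 7–2.
Bolt vs Cirrus: Bolt preferred on 3 ballots; Cirrus wins 6–3.
Model V vs Model S2: Model V is ranked higher on 2+3+1+3 = 9 ballots, Model S2 on 0. Model V wins 9–0.
Model V vs Cirrus: Model V preferred on 1+3 = 4 ballots; Cirrus wins 5–4.
Model S2 vs Cirrus: 3 to 6, Cirrus.
Bolt is beaten in every head-to-head and is the Condorcet loser.

Bolt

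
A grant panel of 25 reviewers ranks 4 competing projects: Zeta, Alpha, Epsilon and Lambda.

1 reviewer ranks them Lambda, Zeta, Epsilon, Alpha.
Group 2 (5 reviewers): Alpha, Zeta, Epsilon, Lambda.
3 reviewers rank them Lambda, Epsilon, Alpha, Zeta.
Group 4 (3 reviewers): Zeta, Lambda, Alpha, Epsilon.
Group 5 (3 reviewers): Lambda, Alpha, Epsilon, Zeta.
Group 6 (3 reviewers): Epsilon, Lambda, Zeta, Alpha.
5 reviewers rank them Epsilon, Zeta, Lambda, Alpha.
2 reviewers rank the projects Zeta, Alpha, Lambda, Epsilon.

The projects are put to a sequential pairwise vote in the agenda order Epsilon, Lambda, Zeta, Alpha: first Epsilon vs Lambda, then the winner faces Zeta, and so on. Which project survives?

Alpha

Round 1: Epsilon vs Lambda — 13–12, Epsilon advances.
Round 2: Epsilon vs Zeta — 14–11, Epsilon advances.
Round 3: Epsilon vs Alpha — 12–13, Alpha advances.
Alpha survives the agenda.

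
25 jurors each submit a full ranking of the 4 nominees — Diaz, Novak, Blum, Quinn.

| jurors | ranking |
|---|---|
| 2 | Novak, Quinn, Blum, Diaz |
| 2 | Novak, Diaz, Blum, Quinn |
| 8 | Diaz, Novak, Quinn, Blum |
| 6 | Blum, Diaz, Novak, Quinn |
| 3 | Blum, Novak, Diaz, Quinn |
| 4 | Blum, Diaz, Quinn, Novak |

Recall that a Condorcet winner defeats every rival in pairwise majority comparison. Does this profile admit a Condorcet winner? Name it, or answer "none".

Blum

Check each pair by majority over 25 ballots:
Diaz vs Novak: 18 to 7, Diaz.
Diaz–Blum: Blum 15–10.
Diaz vs Quinn: Diaz wins 23–2.
Novak vs Blum: Blum, 13–12.
Novak vs Quinn: 2+2+8+6+3 = 21 for Novak, 4 for Quinn — Novak by 21–4.
Blum–Quinn: Blum 15–10.
Blum beats each of Diaz, Novak, Quinn — Blum is the Condorcet winner.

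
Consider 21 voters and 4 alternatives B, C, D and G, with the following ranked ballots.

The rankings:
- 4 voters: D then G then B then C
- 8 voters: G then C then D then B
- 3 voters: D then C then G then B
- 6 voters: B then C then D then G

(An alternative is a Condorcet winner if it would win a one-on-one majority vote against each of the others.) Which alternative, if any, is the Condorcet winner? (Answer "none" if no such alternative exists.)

none

Head-to-head results (21 voters):
B vs C: C, 11–10.
B vs D: D wins 15–6.
B vs G: G, 15–6.
C vs D: C wins 14–7.
C vs G: G wins 12–9.
D–G: D 13–8.
No alternative is unbeaten: B loses to C; C loses to G; D loses to C; G loses to D. In particular C → D → G → C is a majority cycle — no Condorcet winner exists.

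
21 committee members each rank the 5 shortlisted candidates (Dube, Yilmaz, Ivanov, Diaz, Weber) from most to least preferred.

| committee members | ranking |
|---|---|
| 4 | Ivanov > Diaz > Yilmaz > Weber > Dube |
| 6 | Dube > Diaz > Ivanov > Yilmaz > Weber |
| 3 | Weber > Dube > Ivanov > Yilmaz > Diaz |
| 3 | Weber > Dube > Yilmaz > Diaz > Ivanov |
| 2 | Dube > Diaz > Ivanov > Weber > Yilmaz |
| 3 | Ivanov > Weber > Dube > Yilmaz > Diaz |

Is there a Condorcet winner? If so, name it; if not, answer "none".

Head-to-head results (21 committee members):
Dube vs Yilmaz: Dube preferred on 6+3+3+2+3 = 17 ballots; Dube wins 17–4.
Dube vs Ivanov: Dube preferred on 6+3+3+2 = 14 ballots; Dube wins 14–7.
Dube vs Diaz: Dube is ranked higher on 6+3+3+2+3 = 17 ballots, Diaz on 4. Dube wins 17–4.
Dube vs Weber: 8 to 13, Weber.
Yilmaz vs Ivanov: 3 to 18, Ivanov.
Yilmaz vs Diaz: Yilmaz is ranked higher on 3+3+3 = 9 ballots, Diaz on 12. Diaz wins 12–9.
Yilmaz vs Weber: Yilmaz is ranked higher on 4+6 = 10 ballots, Weber on 11. Weber wins 11–10.
Ivanov vs Diaz: 10 to 11, Diaz.
Ivanov vs Weber: Ivanov preferred on 4+6+2+3 = 15 ballots; Ivanov wins 15–6.
Diaz vs Weber: 4+6+2 = 12 for Diaz, 9 for Weber — Diaz by 12–9.
Every candidate loses at least once (Dube loses to Weber; Yilmaz loses to Dube; Ivanov loses to Dube; Diaz loses to Dube; Weber loses to Ivanov). The majority relation contains the cycle Dube > Ivanov > Weber > Dube, so there is no Condorcet winner.

none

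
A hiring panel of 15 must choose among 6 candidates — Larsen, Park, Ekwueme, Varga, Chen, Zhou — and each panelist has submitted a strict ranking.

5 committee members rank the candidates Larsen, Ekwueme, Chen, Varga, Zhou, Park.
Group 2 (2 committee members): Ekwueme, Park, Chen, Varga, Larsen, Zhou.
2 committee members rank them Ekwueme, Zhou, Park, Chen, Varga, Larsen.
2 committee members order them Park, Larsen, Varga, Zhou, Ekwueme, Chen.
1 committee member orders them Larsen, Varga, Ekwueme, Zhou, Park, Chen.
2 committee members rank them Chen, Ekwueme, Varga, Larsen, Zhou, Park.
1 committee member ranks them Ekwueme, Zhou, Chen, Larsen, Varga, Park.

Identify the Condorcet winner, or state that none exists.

Larsen

Head-to-head results (15 committee members):
Larsen–Park: Larsen 9–6.
Larsen vs Ekwueme: Larsen, 8–7.
Larsen vs Varga: Larsen, 9–6.
Larsen vs Chen: Larsen, 8–7.
Larsen vs Zhou: Larsen wins 12–3.
Park–Ekwueme: Ekwueme 13–2.
Park–Varga: Varga 9–6.
Park vs Chen: Chen wins 8–7.
Park vs Zhou: Zhou, 11–4.
Ekwueme–Varga: Ekwueme 12–3.
Ekwueme–Chen: Ekwueme 13–2.
Ekwueme–Zhou: Ekwueme 13–2.
Varga–Chen: Chen 12–3.
Varga vs Zhou: Varga, 12–3.
Chen–Zhou: Chen 9–6.
Larsen wins every pairwise contest, so Larsen is the Condorcet winner.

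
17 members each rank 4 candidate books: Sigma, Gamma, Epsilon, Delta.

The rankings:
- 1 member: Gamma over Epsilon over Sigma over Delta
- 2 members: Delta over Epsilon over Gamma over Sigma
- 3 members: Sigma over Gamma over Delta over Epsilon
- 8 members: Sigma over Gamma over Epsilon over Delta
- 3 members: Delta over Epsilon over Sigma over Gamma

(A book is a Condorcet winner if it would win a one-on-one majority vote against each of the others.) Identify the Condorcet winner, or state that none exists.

Check each pair by majority over 17 ballots:
Sigma vs Gamma: 3+8+3 = 14 for Sigma, 3 for Gamma — Sigma by 14–3.
Sigma vs Epsilon: Sigma preferred on 3+8 = 11 ballots; Sigma wins 11–6.
Sigma vs Delta: 12 to 5, Sigma.
Gamma vs Epsilon: 1+3+8 = 12 for Gamma, 5 for Epsilon — Gamma by 12–5.
Gamma vs Delta: 1+3+8 = 12 for Gamma, 5 for Delta — Gamma by 12–5.
Epsilon vs Delta: 9 to 8, Epsilon.
Only Sigma has no losses; Sigma is the Condorcet winner.

Sigma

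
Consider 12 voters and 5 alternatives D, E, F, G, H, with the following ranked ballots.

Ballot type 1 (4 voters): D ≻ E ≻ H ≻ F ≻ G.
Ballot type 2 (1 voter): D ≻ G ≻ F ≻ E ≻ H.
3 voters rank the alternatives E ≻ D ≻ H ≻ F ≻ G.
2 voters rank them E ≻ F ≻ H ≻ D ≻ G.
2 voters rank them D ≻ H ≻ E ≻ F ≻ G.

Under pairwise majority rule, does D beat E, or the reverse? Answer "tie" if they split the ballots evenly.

Ballots ranking D above E: 4 + 1 + 2 = 7.
Ballots ranking E above D: 12 − 7 = 5.
D wins the head-to-head 7–5.

D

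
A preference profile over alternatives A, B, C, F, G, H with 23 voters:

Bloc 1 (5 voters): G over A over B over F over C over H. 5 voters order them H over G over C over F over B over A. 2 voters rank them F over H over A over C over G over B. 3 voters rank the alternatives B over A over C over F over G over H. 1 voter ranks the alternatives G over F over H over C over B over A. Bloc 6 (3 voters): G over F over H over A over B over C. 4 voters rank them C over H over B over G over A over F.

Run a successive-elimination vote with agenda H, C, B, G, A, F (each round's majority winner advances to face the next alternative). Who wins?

G

Round 1: H vs C — 11–12, C advances.
Round 2: C vs B — 12–11, C advances.
Round 3: C vs G — 9–14, G advances.
Round 4: G vs A — 18–5, G advances.
Round 5: G vs F — 18–5, G advances.
The agenda winner is G.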